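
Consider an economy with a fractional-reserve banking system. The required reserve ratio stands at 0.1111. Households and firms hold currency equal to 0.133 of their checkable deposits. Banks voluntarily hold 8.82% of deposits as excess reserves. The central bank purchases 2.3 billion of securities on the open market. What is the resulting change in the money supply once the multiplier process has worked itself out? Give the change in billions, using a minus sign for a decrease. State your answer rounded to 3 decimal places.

The money multiplier is m = (1 + c) / (rr + e + c) = (1 + 0.133) / (0.1111 + 0.0882 + 0.133) ≈ 3.40957.
The purchase adds 2.3 billion of base, so ΔM = m × ΔMB = 3.40957 × (+2.3) ≈ 7.842 billion.

7.842 billion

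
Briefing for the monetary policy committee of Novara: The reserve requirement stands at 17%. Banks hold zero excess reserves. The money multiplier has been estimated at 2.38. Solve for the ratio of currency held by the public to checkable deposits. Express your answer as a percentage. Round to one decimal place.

43.1%

Using m = 2.38. From m = (1 + c)/(c + rr + e), rearranging gives 1 + c = m·(c + rr + e), so c·(1 − m) = m·(rr + e) − 1.
Hence c = [m·(rr + e) − 1]/(1 − m) = [2.38 × (0.17 + 0) − 1] / (1 − 2.38) ≈ 0.431449.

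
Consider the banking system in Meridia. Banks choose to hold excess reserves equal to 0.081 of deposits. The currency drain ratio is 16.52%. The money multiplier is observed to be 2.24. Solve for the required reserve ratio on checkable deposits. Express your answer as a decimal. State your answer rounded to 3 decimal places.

0.274

Using m = 2.24. Since m = (1 + c)/(c + rr + e), the denominator satisfies c + rr + e = (1 + c)/m = (1 + 0.1652) / 2.24 ≈ 0.520179.
With c = 0.1652 and e = 0.081, the required reserve ratio on checkable deposits is 0.520179 − 0.1652 − 0.081 = 0.273979.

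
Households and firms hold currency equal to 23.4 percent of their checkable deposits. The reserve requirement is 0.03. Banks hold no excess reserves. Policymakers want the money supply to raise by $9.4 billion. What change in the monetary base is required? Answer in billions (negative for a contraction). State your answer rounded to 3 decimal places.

$2.011 billion

The money multiplier is m = (1 + c) / (rr + c) = (1 + 0.234) / (0.03 + 0.234) ≈ 4.67424.
ΔMB = ΔM / m = (+9.4) / 4.67424 ≈ 2.011 billion.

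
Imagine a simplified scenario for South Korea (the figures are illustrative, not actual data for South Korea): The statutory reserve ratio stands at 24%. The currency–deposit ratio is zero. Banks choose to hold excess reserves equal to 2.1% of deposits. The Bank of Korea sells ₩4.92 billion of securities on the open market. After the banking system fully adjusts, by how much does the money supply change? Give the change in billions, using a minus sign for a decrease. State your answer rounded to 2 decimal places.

The money multiplier is m = 1 / (rr + e) = 1 / (0.24 + 0.021) ≈ 3.8314.
The sale removes 4.92 billion of base, so ΔM = m × ΔMB = 3.8314 × (−4.92) ≈ -18.8505 billion.

-18.85 billion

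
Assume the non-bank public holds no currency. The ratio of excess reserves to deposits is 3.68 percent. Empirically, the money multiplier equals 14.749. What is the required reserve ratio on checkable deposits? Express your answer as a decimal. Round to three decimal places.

0.031

Using m = 14.749. Since m = (1 + c)/(c + rr + e), the denominator satisfies c + rr + e = (1 + c)/m = (1 + 0) / 14.749 ≈ 0.067801.
With c = 0 and e = 0.0368, the required reserve ratio on checkable deposits is 0.067801 − 0 − 0.0368 = 0.031001.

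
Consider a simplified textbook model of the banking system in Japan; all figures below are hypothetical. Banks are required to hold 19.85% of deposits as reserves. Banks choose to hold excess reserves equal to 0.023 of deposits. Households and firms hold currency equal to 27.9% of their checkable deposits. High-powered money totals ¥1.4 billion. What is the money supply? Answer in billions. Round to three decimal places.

The money multiplier is m = (1 + c) / (rr + e + c) = (1 + 0.279) / (0.1985 + 0.023 + 0.279) ≈ 2.55544.
So M = m × MB = 2.55544 × 1.4 ≈ 3.5776 billion.

¥3.578 billion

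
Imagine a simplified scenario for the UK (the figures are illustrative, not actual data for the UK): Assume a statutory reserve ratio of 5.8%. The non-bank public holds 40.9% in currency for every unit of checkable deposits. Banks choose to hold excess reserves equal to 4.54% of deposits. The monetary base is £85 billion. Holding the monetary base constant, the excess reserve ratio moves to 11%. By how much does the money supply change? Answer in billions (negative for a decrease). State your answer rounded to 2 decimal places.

Initially m₁ = (1 + 0.409) / (0.058 + 0.0454 + 0.409) ≈ 2.74980, so M₁ = 2.74980 × 85 = 233.733 billion.
After the change m₂ = (1 + 0.409) / (0.058 + 0.11 + 0.409) ≈ 2.44194, so M₂ = 2.44194 × 85 = 207.5649 billion.
ΔM = M₂ − M₁ = 207.5649 − 233.733 = -26.1681 billion.

-26.17 billion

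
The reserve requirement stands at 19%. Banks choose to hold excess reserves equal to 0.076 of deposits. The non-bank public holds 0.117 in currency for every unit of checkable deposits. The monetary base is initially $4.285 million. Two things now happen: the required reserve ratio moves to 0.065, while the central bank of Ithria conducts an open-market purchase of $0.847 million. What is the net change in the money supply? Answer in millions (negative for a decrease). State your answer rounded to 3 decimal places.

Before: m₁ = (1 + 0.117) / (0.19 + 0.076 + 0.117) ≈ 2.91645, MB₁ = 4.285, so M₁ = 2.91645 × 4.285 ≈ 12.497 million.
After: m₂ = (1 + 0.117) / (0.065 + 0.076 + 0.117) ≈ 4.32946, MB₂ = 4.285 + 0.847 = 5.132, so M₂ = 4.32946 × 5.132 ≈ 22.2188 million.
ΔM = M₂ − M₁ = 22.2188 − 12.497 = 9.7218 million.

$9.722 million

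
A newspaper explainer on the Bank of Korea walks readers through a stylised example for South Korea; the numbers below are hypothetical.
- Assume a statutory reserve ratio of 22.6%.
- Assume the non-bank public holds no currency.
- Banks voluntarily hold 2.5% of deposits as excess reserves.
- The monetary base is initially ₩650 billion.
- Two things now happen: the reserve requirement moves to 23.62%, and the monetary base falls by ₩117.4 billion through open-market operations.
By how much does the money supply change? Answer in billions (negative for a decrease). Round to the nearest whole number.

-551 billion

Before: m₁ = 1 / (0.226 + 0.025) ≈ 3.9841, MB₁ = 650, so M₁ = 3.9841 × 650 = 2589.665 billion.
After: m₂ = 1 / (0.2362 + 0.025) ≈ 3.8285, MB₂ = 650 − 117.4 = 532.6, so M₂ = 3.8285 × 532.6 = 2039.0591 billion.
ΔM = M₂ − M₁ = 2039.0591 − 2589.665 = -550.6059 billion.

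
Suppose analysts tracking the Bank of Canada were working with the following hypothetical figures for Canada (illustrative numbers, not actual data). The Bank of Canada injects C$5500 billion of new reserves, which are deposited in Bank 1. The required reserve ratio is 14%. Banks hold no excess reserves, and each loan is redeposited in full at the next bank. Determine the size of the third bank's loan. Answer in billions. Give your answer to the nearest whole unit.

C$3498 billion

Each bank lends a fraction (1 − rr) = 0.8600 of the deposit it receives, so Bank 3 receives 5500·0.8600^2 and lends 5500·0.8600^3 = 3498.3080 billion.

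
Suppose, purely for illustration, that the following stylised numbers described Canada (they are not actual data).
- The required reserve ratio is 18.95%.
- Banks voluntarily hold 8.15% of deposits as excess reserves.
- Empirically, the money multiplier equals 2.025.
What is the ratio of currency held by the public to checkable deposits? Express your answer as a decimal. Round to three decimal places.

0.440

Using m = 2.025. From m = (1 + c)/(c + rr + e), rearranging gives 1 + c = m·(c + rr + e), so c·(1 − m) = m·(rr + e) − 1.
Hence c = [m·(rr + e) − 1]/(1 − m) = [2.025 × (0.1895 + 0.0815) − 1] / (1 − 2.025) ≈ 0.440220.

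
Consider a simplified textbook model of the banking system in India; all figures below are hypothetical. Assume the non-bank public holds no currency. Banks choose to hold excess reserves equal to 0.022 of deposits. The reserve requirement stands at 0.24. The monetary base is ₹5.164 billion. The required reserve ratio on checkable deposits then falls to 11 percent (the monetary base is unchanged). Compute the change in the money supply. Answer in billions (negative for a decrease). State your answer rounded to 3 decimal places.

₹19.411 billion

Initially m₁ = 1 / (0.24 + 0.022) ≈ 3.81679, so M₁ = 3.81679 × 5.164 ≈ 19.7099 billion.
After the change m₂ = 1 / (0.11 + 0.022) ≈ 7.57576, so M₂ = 7.57576 × 5.164 ≈ 39.1212 billion.
ΔM = M₂ − M₁ = 39.1212 − 19.7099 = 19.4113 billion.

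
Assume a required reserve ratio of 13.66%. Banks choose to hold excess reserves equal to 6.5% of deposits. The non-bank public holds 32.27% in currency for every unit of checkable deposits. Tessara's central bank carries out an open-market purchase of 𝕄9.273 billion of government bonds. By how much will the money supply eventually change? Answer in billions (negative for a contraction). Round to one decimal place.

𝕄23.4 billion

The money multiplier is m = (1 + c) / (rr + e + c) = (1 + 0.3227) / (0.1366 + 0.065 + 0.3227) ≈ 2.5228.
The purchase adds 9.273 billion of base, so ΔM = m × ΔMB = 2.5228 × (+9.273) ≈ 23.3939 billion.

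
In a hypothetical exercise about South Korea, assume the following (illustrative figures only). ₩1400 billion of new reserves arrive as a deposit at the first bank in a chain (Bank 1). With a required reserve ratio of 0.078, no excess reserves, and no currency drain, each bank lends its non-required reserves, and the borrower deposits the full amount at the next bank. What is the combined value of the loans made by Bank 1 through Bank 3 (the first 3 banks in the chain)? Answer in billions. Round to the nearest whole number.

Bank i lends (1 − rr)^i of the original deposit: Bank 1 lends 1400·0.9220 = 1290.8000, Bank 2 lends 1400·0.9220² = 1190.1176, and so on.
Summing a geometric series: total = 1400·[0.9220·(1 − 0.9220^3) / (1 − 0.9220)] ≈ 3578.2060 billion.

₩3578 billion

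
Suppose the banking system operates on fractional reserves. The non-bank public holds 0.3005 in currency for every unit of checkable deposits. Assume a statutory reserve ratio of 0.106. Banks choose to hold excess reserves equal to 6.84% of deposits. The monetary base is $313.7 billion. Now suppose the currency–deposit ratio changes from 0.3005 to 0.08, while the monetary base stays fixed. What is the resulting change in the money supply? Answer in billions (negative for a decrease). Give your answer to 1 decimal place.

$472.7 billion

Initially m₁ = (1 + 0.3005) / (0.106 + 0.0684 + 0.3005) ≈ 2.73847, so M₁ = 2.73847 × 313.7 ≈ 859.058 billion.
After the change m₂ = (1 + 0.08) / (0.106 + 0.0684 + 0.08) ≈ 4.24528, so M₂ = 4.24528 × 313.7 ≈ 1331.7443 billion.
ΔM = M₂ − M₁ = 1331.7443 − 859.058 = 472.6863 billion.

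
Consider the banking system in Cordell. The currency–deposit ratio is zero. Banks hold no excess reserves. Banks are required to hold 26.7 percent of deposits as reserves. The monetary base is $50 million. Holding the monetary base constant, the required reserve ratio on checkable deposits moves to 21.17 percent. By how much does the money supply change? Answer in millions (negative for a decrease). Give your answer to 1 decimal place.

$48.9 million

Initially m₁ = 1 / (0.267) ≈ 3.7453, so M₁ = 3.7453 × 50 = 187.265 million.
After the change m₂ = 1 / (0.2117) ≈ 4.7237, so M₂ = 4.7237 × 50 = 236.185 million.
ΔM = M₂ − M₁ = 236.185 − 187.265 = 48.92 million.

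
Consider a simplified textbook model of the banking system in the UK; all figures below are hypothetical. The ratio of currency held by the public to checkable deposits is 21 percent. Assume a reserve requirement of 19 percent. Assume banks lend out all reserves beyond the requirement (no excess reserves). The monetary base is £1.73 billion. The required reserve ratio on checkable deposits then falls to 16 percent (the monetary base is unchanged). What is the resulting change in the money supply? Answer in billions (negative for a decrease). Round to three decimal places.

£0.424 billion

Initially m₁ = (1 + 0.21) / (0.19 + 0.21) = 3.02500, so M₁ = 3.02500 × 1.73 ≈ 5.2332 billion.
After the change m₂ = (1 + 0.21) / (0.16 + 0.21) ≈ 3.27027, so M₂ = 3.27027 × 1.73 ≈ 5.6576 billion.
ΔM = M₂ − M₁ = 5.6576 − 5.2332 = 0.4244 billion.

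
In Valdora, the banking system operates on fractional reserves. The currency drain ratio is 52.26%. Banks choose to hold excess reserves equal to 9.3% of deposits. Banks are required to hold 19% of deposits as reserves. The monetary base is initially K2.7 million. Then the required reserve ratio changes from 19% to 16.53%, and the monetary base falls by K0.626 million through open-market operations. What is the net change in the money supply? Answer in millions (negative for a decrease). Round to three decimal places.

Before: m₁ = (1 + 0.5226) / (0.19 + 0.093 + 0.5226) ≈ 1.89002, MB₁ = 2.7, so M₁ = 1.89002 × 2.7 ≈ 5.1031 million.
After: m₂ = (1 + 0.5226) / (0.1653 + 0.093 + 0.5226) ≈ 1.94980, MB₂ = 2.7 − 0.626 = 2.074, so M₂ = 1.94980 × 2.074 ≈ 4.0439 million.
ΔM = M₂ − M₁ = 4.0439 − 5.1031 = -1.0592 million.

-1.059 million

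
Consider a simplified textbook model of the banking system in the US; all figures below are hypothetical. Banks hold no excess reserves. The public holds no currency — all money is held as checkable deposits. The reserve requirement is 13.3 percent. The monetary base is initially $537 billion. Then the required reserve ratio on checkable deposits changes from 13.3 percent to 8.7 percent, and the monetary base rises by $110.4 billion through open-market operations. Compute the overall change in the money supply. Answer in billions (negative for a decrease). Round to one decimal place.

$3403.8 billion

Before: m₁ = 1 / (0.133) ≈ 7.51880, MB₁ = 537, so M₁ = 7.51880 × 537 = 4037.5956 billion.
After: m₂ = 1 / (0.087) ≈ 11.49425, MB₂ = 537 + 110.4 = 647.4, so M₂ = 11.49425 × 647.4 ≈ 7441.3774 billion.
ΔM = M₂ − M₁ = 7441.3774 − 4037.5956 = 3403.7818 billion.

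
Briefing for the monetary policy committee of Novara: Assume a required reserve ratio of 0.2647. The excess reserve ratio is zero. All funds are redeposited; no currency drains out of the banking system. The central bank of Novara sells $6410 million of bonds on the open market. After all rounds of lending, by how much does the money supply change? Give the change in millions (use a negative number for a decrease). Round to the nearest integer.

-24216 million

The simple money multiplier is m = 1/rr = 1/0.2647 ≈ 3.77786.
An open-market sale reduces the monetary base by 6410 million, so ΔM = m × ΔMB = 3.77786 × (−6410) = -24216.0826 million.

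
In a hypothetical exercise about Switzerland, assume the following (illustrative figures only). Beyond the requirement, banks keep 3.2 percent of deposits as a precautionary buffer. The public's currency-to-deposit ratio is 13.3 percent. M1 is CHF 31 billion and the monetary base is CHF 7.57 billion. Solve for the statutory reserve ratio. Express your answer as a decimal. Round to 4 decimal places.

0.1117

Using m = M/MB = 31/7.57 ≈ 4.095112. Since m = (1 + c)/(c + rr + e), the denominator satisfies c + rr + e = (1 + c)/m = (1 + 0.133) / 4.095112 ≈ 0.276671.
With c = 0.133 and e = 0.032, the statutory reserve ratio is 0.276671 − 0.133 − 0.032 = 0.111671.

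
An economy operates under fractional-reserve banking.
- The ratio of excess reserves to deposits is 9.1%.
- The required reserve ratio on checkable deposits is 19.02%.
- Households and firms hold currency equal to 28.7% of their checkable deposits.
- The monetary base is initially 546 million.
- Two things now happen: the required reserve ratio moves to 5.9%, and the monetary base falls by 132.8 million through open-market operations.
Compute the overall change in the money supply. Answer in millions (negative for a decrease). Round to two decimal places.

-19.81 million

Before: m₁ = (1 + 0.287) / (0.1902 + 0.091 + 0.287) ≈ 2.265048, MB₁ = 546, so M₁ = 2.265048 × 546 ≈ 1236.7162 million.
After: m₂ = (1 + 0.287) / (0.059 + 0.091 + 0.287) ≈ 2.945080, MB₂ = 546 − 132.8 = 413.2, so M₂ = 2.945080 × 413.2 ≈ 1216.9071 million.
ΔM = M₂ − M₁ = 1216.9071 − 1236.7162 = -19.8091 million.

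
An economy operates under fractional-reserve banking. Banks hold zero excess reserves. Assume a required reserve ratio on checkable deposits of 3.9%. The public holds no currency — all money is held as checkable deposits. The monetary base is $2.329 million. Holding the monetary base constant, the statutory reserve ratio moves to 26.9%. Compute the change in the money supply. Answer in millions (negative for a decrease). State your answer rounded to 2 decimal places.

Initially m₁ = 1 / (0.039) ≈ 25.6410, so M₁ = 25.6410 × 2.329 ≈ 59.7179 million.
After the change m₂ = 1 / (0.269) ≈ 3.7175, so M₂ = 3.7175 × 2.329 ≈ 8.6581 million.
ΔM = M₂ − M₁ = 8.6581 − 59.7179 = -51.0598 million.

-51.06 million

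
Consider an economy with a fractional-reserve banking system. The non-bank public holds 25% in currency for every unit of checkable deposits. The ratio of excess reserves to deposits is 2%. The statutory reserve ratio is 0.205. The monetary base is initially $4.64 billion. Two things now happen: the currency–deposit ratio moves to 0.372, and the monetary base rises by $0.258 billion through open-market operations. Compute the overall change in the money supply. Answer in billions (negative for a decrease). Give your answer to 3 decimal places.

-0.954 billion

Before: m₁ = (1 + 0.25) / (0.205 + 0.02 + 0.25) ≈ 2.63158, MB₁ = 4.64, so M₁ = 2.63158 × 4.64 ≈ 12.2105 billion.
After: m₂ = (1 + 0.372) / (0.205 + 0.02 + 0.372) ≈ 2.29816, MB₂ = 4.64 + 0.258 = 4.898, so M₂ = 2.29816 × 4.898 ≈ 11.2564 billion.
ΔM = M₂ − M₁ = 11.2564 − 12.2105 = -0.9541 billion.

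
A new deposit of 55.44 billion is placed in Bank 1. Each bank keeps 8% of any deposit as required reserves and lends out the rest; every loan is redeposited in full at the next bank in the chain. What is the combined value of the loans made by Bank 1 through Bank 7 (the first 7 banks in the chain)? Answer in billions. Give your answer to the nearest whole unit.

Bank i lends (1 − rr)^i of the original deposit: Bank 1 lends 55.44·0.9200 = 51.0048, Bank 2 lends 55.44·0.9200² ≈ 46.9244, and so on.
Summing a geometric series: total = 55.44·[0.9200·(1 − 0.9200^7) / (1 − 0.9200)] ≈ 281.8993 billion.

282 billion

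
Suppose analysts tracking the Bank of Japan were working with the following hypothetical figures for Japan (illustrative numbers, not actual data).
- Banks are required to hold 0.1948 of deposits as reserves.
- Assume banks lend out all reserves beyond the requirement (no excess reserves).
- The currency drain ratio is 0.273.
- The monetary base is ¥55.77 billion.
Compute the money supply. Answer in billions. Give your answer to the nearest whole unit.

The money multiplier is m = (1 + c) / (rr + c) = (1 + 0.273) / (0.1948 + 0.273) ≈ 2.7212.
So M = m × MB = 2.7212 × 55.77 ≈ 151.7613 billion.

¥152 billion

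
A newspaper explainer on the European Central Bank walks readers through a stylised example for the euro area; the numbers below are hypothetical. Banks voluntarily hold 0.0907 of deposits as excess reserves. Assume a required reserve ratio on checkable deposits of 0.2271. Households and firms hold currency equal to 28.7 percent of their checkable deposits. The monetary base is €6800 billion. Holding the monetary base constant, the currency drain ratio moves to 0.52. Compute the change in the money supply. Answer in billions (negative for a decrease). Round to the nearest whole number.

Initially m₁ = (1 + 0.287) / (0.2271 + 0.0907 + 0.287) ≈ 2.12798, so M₁ = 2.12798 × 6800 = 14470.264 billion.
After the change m₂ = (1 + 0.52) / (0.2271 + 0.0907 + 0.52) ≈ 1.81428, so M₂ = 1.81428 × 6800 = 12337.104 billion.
ΔM = M₂ − M₁ = 12337.104 − 14470.264 = -2133.16 billion.

-2133 billion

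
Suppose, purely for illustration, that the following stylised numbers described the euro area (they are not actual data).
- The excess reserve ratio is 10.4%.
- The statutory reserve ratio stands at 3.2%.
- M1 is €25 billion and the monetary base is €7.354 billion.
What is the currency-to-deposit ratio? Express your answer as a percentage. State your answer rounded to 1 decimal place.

Using m = M/MB = 25/7.354 ≈ 3.399510. From m = (1 + c)/(c + rr + e), rearranging gives 1 + c = m·(c + rr + e), so c·(1 − m) = m·(rr + e) − 1.
Hence c = [m·(rr + e) − 1]/(1 − m) = [3.399510 × (0.032 + 0.104) − 1] / (1 − 3.399510) ≈ 0.224074.

22.4%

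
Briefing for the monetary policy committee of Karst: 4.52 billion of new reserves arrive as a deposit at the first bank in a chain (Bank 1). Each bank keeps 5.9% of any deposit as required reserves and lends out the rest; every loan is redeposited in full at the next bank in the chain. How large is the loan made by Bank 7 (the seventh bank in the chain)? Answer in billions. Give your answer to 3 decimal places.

2.953 billion

Each bank lends a fraction (1 − rr) = 0.9410 of the deposit it receives, so Bank 7 receives 4.52·0.9410^6 and lends 4.52·0.9410^7 ≈ 2.9530 billion.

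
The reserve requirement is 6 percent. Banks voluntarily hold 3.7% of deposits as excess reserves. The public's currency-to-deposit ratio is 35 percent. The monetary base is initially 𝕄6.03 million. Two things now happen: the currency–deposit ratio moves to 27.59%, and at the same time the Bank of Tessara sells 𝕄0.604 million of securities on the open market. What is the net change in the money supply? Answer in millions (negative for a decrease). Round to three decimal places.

Before: m₁ = (1 + 0.35) / (0.06 + 0.037 + 0.35) ≈ 3.02013, MB₁ = 6.03, so M₁ = 3.02013 × 6.03 ≈ 18.2114 million.
After: m₂ = (1 + 0.2759) / (0.06 + 0.037 + 0.2759) ≈ 3.42156, MB₂ = 6.03 − 0.604 = 5.426, so M₂ = 3.42156 × 5.426 ≈ 18.5654 million.
ΔM = M₂ − M₁ = 18.5654 − 18.2114 = 0.354 million.

𝕄0.354 million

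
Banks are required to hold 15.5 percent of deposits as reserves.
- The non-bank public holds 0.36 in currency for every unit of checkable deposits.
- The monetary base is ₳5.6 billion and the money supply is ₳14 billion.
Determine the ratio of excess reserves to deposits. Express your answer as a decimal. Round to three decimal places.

0.029

Using m = M/MB = 14/5.6 = 2.500000. Since m = (1 + c)/(c + rr + e), the denominator satisfies c + rr + e = (1 + c)/m = (1 + 0.36) / 2.500000 = 0.544000.
With c = 0.36 and rr = 0.155, the ratio of excess reserves to deposits is 0.544000 − 0.36 − 0.155 = 0.029.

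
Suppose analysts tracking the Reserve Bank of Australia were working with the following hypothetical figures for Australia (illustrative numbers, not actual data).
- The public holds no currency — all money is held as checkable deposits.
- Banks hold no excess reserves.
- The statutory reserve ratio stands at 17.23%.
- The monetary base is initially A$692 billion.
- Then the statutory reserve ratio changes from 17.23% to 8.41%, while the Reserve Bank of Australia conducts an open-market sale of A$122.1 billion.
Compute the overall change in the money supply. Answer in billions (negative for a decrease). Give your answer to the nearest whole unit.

Before: m₁ = 1 / (0.1723) ≈ 5.8038, MB₁ = 692, so M₁ = 5.8038 × 692 = 4016.2296 billion.
After: m₂ = 1 / (0.0841) ≈ 11.8906, MB₂ = 692 − 122.1 = 569.9, so M₂ = 11.8906 × 569.9 ≈ 6776.4529 billion.
ΔM = M₂ − M₁ = 6776.4529 − 4016.2296 = 2760.2233 billion.

A$2760 billion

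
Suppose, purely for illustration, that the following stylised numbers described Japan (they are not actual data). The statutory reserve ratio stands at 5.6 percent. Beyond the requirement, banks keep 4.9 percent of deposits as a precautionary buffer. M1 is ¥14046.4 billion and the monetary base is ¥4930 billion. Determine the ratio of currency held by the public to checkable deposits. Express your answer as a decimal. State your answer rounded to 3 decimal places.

0.379

Using m = M/MB = 14046.4/4930 ≈ 2.849168. From m = (1 + c)/(c + rr + e), rearranging gives 1 + c = m·(c + rr + e), so c·(1 − m) = m·(rr + e) − 1.
Hence c = [m·(rr + e) − 1]/(1 − m) = [2.849168 × (0.056 + 0.049) − 1] / (1 − 2.849168) ≈ 0.379001.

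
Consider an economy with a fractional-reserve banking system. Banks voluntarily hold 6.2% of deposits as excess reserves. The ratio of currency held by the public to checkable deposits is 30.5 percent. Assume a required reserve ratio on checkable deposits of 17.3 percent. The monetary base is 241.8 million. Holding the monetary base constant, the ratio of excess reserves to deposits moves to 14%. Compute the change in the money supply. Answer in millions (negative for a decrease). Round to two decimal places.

Initially m₁ = (1 + 0.305) / (0.173 + 0.062 + 0.305) ≈ 2.416667, so M₁ = 2.416667 × 241.8 ≈ 584.3501 million.
After the change m₂ = (1 + 0.305) / (0.173 + 0.14 + 0.305) ≈ 2.111650, so M₂ = 2.111650 × 241.8 ≈ 510.597 million.
ΔM = M₂ − M₁ = 510.597 − 584.3501 = -73.7531 million.

-73.75 million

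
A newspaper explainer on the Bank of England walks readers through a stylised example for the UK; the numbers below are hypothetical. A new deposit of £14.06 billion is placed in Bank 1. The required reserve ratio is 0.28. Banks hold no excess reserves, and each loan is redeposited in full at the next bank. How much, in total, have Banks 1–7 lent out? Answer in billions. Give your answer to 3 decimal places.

Bank i lends (1 − rr)^i of the original deposit: Bank 1 lends 14.06·0.7200 = 10.1232, Bank 2 lends 14.06·0.7200² ≈ 7.2887, and so on.
Summing a geometric series: total = 14.06·[0.7200·(1 − 0.7200^7) / (1 − 0.7200)] ≈ 32.5278 billion.

£32.528 billion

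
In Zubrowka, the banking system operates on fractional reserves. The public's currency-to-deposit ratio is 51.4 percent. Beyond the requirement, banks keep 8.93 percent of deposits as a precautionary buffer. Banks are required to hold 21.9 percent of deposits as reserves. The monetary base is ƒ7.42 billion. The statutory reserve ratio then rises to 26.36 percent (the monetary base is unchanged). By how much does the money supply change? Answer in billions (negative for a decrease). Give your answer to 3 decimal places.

-0.703 billion

Initially m₁ = (1 + 0.514) / (0.219 + 0.0893 + 0.514) ≈ 1.84118, so M₁ = 1.84118 × 7.42 ≈ 13.6616 billion.
After the change m₂ = (1 + 0.514) / (0.2636 + 0.0893 + 0.514) ≈ 1.74645, so M₂ = 1.74645 × 7.42 ≈ 12.9587 billion.
ΔM = M₂ − M₁ = 12.9587 − 13.6616 = -0.7029 billion.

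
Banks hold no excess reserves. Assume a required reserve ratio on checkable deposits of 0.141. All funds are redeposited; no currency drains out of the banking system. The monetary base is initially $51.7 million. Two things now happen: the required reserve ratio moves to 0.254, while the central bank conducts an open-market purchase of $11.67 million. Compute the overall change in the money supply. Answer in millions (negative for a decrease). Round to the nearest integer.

-117 million

Before: m₁ = 1 / (0.141) ≈ 7.0922, MB₁ = 51.7, so M₁ = 7.0922 × 51.7 ≈ 366.6667 million.
After: m₂ = 1 / (0.254) ≈ 3.9370, MB₂ = 51.7 + 11.67 = 63.37, so M₂ = 3.9370 × 63.37 ≈ 249.4877 million.
ΔM = M₂ − M₁ = 249.4877 − 366.6667 = -117.179 million.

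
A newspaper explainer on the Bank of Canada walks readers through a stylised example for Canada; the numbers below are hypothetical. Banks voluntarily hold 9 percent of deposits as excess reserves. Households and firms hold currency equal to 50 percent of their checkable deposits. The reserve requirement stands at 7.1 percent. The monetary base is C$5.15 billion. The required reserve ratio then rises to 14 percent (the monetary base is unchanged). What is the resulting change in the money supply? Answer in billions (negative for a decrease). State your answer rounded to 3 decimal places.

-1.105 billion

Initially m₁ = (1 + 0.5) / (0.071 + 0.09 + 0.5) ≈ 2.26929, so M₁ = 2.26929 × 5.15 ≈ 11.6868 billion.
After the change m₂ = (1 + 0.5) / (0.14 + 0.09 + 0.5) ≈ 2.05479, so M₂ = 2.05479 × 5.15 ≈ 10.5822 billion.
ΔM = M₂ − M₁ = 10.5822 − 11.6868 = -1.1046 billion.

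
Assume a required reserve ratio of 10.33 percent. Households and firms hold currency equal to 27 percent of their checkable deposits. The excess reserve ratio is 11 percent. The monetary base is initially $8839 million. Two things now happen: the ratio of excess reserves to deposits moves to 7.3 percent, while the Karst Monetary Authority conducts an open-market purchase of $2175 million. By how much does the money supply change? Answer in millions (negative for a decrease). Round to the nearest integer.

Before: m₁ = (1 + 0.27) / (0.1033 + 0.11 + 0.27) ≈ 2.627767, MB₁ = 8839, so M₁ = 2.627767 × 8839 ≈ 23226.8325 million.
After: m₂ = (1 + 0.27) / (0.1033 + 0.073 + 0.27) ≈ 2.845620, MB₂ = 8839 + 2175 = 11014, so M₂ = 2.845620 × 11014 ≈ 31341.6587 million.
ΔM = M₂ − M₁ = 31341.6587 − 23226.8325 = 8114.8262 million.

$8115 million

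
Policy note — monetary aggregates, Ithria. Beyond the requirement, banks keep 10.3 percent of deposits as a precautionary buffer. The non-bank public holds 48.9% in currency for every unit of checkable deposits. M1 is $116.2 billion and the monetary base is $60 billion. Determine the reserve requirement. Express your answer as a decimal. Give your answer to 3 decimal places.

0.177

Using m = M/MB = 116.2/60 ≈ 1.936667. Since m = (1 + c)/(c + rr + e), the denominator satisfies c + rr + e = (1 + c)/m = (1 + 0.489) / 1.936667 ≈ 0.768847.
With c = 0.489 and e = 0.103, the reserve requirement is 0.768847 − 0.489 − 0.103 = 0.176847.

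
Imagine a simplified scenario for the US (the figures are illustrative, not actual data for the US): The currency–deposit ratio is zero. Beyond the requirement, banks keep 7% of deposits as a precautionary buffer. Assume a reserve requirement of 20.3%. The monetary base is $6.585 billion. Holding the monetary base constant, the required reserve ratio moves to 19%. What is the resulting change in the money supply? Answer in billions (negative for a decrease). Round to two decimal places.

Initially m₁ = 1 / (0.203 + 0.07) ≈ 3.6630, so M₁ = 3.6630 × 6.585 ≈ 24.1209 billion.
After the change m₂ = 1 / (0.19 + 0.07) ≈ 3.8462, so M₂ = 3.8462 × 6.585 ≈ 25.3272 billion.
ΔM = M₂ − M₁ = 25.3272 − 24.1209 = 1.2063 billion.

$1.21 billion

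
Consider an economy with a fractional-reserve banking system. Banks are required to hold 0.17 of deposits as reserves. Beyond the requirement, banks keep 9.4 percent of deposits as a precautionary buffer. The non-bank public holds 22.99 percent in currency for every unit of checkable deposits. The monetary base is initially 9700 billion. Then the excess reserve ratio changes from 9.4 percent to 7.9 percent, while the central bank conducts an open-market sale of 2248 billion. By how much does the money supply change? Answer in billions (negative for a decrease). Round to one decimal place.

-5016.7 billion

Before: m₁ = (1 + 0.2299) / (0.17 + 0.094 + 0.2299) ≈ 2.490180, MB₁ = 9700, so M₁ = 2.490180 × 9700 = 24154.746 billion.
After: m₂ = (1 + 0.2299) / (0.17 + 0.079 + 0.2299) ≈ 2.568177, MB₂ = 9700 − 2248 = 7452, so M₂ = 2.568177 × 7452 ≈ 19138.055 billion.
ΔM = M₂ − M₁ = 19138.055 − 24154.746 = -5016.691 billion.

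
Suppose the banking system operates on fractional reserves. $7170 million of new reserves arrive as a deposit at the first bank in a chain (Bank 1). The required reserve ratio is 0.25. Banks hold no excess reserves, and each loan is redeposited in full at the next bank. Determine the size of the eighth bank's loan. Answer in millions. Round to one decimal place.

$717.8 million

Each bank lends a fraction (1 − rr) = 0.7500 of the deposit it receives, so Bank 8 receives 7170·0.7500^7 and lends 7170·0.7500^8 ≈ 717.8096 million.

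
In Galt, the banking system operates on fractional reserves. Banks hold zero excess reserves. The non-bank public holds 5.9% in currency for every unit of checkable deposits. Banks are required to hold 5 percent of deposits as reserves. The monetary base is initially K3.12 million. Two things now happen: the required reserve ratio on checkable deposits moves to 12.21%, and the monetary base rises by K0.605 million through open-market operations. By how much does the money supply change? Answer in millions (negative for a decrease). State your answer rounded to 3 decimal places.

-8.530 million

Before: m₁ = (1 + 0.059) / (0.05 + 0.059) ≈ 9.71560, MB₁ = 3.12, so M₁ = 9.71560 × 3.12 ≈ 30.3127 million.
After: m₂ = (1 + 0.059) / (0.1221 + 0.059) ≈ 5.84760, MB₂ = 3.12 + 0.605 = 3.725, so M₂ = 5.84760 × 3.725 ≈ 21.7823 million.
ΔM = M₂ − M₁ = 21.7823 − 30.3127 = -8.5304 million.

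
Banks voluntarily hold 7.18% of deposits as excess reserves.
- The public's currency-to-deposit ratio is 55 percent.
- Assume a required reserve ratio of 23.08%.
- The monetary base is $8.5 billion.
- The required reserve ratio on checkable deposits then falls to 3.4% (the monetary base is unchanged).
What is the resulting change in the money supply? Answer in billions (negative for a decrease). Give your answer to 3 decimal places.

Initially m₁ = (1 + 0.55) / (0.2308 + 0.0718 + 0.55) ≈ 1.81797, so M₁ = 1.81797 × 8.5 ≈ 15.4527 billion.
After the change m₂ = (1 + 0.55) / (0.034 + 0.0718 + 0.55) ≈ 2.36353, so M₂ = 2.36353 × 8.5 ≈ 20.09 billion.
ΔM = M₂ − M₁ = 20.09 − 15.4527 = 4.6373 billion.

$4.637 billion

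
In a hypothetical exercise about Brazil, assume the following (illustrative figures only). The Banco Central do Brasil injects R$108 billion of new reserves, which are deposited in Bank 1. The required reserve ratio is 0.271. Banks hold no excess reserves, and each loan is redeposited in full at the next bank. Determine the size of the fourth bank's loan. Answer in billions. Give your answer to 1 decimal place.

Each bank lends a fraction (1 − rr) = 0.7290 of the deposit it receives, so Bank 4 receives 108·0.7290^3 and lends 108·0.7290^4 ≈ 30.5024 billion.

R$30.5 billion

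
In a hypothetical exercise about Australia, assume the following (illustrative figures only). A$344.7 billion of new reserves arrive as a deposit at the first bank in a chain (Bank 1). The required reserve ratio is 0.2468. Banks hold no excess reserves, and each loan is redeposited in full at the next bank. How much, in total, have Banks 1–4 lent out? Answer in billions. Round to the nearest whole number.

Bank i lends (1 − rr)^i of the original deposit: Bank 1 lends 344.7·0.7532 ≈ 259.6280, Bank 2 lends 344.7·0.7532² ≈ 195.5518, and so on.
Summing a geometric series: total = 344.7·[0.7532·(1 − 0.7532^4) / (1 − 0.7532)] ≈ 713.4081 billion.

A$713 billion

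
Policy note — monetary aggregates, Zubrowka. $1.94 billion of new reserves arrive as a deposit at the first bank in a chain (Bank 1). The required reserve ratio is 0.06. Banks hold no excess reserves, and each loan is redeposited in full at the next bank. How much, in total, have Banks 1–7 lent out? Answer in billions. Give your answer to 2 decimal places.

$10.68 billion

Bank i lends (1 − rr)^i of the original deposit: Bank 1 lends 1.94·0.9400 = 1.8236, Bank 2 lends 1.94·0.9400² ≈ 1.7142, and so on.
Summing a geometric series: total = 1.94·[0.9400·(1 − 0.9400^7) / (1 − 0.9400)] ≈ 10.6839 billion.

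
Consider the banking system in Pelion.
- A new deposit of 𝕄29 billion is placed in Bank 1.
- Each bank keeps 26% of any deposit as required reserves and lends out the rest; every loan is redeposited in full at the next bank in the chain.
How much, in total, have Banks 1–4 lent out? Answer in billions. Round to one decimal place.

𝕄57.8 billion

Bank i lends (1 − rr)^i of the original deposit: Bank 1 lends 29·0.7400 = 21.4600, Bank 2 lends 29·0.7400² = 15.8804, and so on.
Summing a geometric series: total = 29·[0.7400·(1 − 0.7400^4) / (1 − 0.7400)] ≈ 57.7880 billion.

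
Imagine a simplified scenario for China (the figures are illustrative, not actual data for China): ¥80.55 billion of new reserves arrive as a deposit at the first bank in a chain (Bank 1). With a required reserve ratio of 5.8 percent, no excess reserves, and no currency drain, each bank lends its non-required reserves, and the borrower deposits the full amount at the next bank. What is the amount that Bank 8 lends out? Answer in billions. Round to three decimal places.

Each bank lends a fraction (1 − rr) = 0.9420 of the deposit it receives, so Bank 8 receives 80.55·0.9420^7 and lends 80.55·0.9420^8 ≈ 49.9428 billion.

¥49.943 billion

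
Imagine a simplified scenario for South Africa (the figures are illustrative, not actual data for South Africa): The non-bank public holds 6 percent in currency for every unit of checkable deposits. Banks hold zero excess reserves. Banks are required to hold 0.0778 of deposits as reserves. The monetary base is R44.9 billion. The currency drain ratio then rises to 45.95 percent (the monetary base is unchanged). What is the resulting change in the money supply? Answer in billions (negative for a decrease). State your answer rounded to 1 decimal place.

-223.4 billion

Initially m₁ = (1 + 0.06) / (0.0778 + 0.06) ≈ 7.6923, so M₁ = 7.6923 × 44.9 ≈ 345.3843 billion.
After the change m₂ = (1 + 0.4595) / (0.0778 + 0.4595) ≈ 2.7164, so M₂ = 2.7164 × 44.9 ≈ 121.9664 billion.
ΔM = M₂ − M₁ = 121.9664 − 345.3843 = -223.4179 billion.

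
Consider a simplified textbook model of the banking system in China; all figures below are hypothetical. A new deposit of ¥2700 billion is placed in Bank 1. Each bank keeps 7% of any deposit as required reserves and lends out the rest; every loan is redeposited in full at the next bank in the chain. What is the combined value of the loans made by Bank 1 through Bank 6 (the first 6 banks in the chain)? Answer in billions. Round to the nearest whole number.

¥12663 billion

Bank i lends (1 − rr)^i of the original deposit: Bank 1 lends 2700·0.9300 = 2511.0000, Bank 2 lends 2700·0.9300² = 2335.2300, and so on.
Summing a geometric series: total = 2700·[0.9300·(1 − 0.9300^6) / (1 − 0.9300)] ≈ 12662.9664 billion.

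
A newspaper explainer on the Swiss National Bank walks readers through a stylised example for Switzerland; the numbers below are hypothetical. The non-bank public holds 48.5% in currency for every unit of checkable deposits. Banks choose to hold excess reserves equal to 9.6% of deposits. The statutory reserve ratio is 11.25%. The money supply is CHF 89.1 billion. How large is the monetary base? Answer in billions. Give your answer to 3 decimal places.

CHF 41.610 billion

The money multiplier is m = (1 + c) / (rr + e + c) = (1 + 0.485) / (0.1125 + 0.096 + 0.485) ≈ 2.141312.
MB = M / m = 89.1 / 2.141312 ≈ 41.61 billion.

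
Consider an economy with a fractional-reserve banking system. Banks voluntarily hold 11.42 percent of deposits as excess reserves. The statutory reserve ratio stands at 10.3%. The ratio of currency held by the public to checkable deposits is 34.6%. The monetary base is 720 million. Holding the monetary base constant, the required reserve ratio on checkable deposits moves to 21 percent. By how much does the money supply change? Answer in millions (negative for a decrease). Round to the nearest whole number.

Initially m₁ = (1 + 0.346) / (0.103 + 0.1142 + 0.346) ≈ 2.3899, so M₁ = 2.3899 × 720 = 1720.728 million.
After the change m₂ = (1 + 0.346) / (0.21 + 0.1142 + 0.346) ≈ 2.0084, so M₂ = 2.0084 × 720 = 1446.048 million.
ΔM = M₂ − M₁ = 1446.048 − 1720.728 = -274.68 million.

-275 million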